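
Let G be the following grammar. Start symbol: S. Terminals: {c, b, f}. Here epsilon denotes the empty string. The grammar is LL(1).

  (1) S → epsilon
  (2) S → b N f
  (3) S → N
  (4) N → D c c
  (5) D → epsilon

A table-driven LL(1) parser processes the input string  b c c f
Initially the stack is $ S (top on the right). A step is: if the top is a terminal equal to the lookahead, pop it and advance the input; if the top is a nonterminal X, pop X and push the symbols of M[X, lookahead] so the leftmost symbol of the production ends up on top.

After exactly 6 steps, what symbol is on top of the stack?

f

step 1: stack=$ S  input=b c c f $  — expand S → b N f
step 2: stack=$ f N b  input=b c c f $  — match b
step 3: stack=$ f N  input=c c f $  — expand N → D c c
step 4: stack=$ f c c D  input=c c f $  — expand D → epsilon
step 5: stack=$ f c c  input=c c f $  — match c
step 6: stack=$ f c  input=c f $  — match c
Stack after step 6: $ f (top = f).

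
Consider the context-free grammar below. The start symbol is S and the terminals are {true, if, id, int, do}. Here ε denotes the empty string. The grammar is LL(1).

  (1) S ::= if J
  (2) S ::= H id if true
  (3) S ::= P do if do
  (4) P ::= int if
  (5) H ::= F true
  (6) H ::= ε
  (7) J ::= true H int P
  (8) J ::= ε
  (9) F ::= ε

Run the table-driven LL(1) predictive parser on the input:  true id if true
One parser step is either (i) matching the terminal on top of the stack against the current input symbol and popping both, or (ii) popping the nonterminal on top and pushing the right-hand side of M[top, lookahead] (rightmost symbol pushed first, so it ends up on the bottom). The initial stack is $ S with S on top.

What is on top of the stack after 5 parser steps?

     Stack                Input              Action
  1  $ S                  true id if true $  expand S ::= H id if true
  2  $ true if id H       true id if true $  expand H ::= F true
  3  $ true if id true F  true id if true $  expand F ::= ε
  4  $ true if id true    true id if true $  match true
  5  $ true if id         id if true $       match id
Stack after step 5: $ true if (top = if).

if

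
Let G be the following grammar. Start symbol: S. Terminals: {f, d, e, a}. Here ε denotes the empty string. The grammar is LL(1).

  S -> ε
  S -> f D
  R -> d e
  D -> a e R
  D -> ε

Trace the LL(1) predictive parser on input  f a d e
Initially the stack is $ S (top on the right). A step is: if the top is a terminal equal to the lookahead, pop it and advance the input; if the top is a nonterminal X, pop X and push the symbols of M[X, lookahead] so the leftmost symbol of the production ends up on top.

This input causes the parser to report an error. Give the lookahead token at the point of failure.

     Stack    Input      Action
  1  $ S      f a d e $  expand S -> f D
  2  $ D f    f a d e $  match f
  3  $ D      a d e $    expand D -> a e R
  4  $ R e a  a d e $    match a
  5  $ R e    d e $      error: top is terminal e but lookahead is d

d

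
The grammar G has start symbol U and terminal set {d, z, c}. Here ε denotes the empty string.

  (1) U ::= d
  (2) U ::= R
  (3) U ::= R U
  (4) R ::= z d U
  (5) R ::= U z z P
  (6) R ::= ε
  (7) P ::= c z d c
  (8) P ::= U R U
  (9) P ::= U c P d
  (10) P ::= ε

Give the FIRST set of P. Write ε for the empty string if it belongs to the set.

{ε, c, d, z}

FIRST(U): from U::=d we get {d}; from U::=R we get {ε, d, z}; from U::=R U we get {ε, d, z}. So FIRST(U) = {ε, d, z}.
FIRST(R): from R::=z d U we get {z}; from R::=U z z P we get {d, z}; from R::=ε we get {ε}. So FIRST(R) = {ε, d, z}.
FIRST(P): from P::=c z d c we get {c}; from P::=U R U we get {ε, d, z}; from P::=U c P d we get {c, d, z}; from P::=ε we get {ε}. So FIRST(P) = {ε, c, d, z}.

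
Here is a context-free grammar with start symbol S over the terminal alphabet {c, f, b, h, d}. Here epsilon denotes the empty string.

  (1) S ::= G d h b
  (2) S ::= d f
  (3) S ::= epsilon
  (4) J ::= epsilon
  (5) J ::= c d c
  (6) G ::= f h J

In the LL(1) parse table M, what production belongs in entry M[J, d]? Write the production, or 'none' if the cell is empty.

FIRST(J) = {epsilon, c}
FIRST(G) = {f}
FIRST(S) = {epsilon, d, f}  (via G d h b)
FOLLOW(S) includes $ since S is the start symbol.
FOLLOW(G): in S::=G d h b, G is followed by d h b with FIRST {d}. Thus FOLLOW(G) = {d}.
FOLLOW(J): in G::=f h J, the suffix after J is empty, so FOLLOW(J) ⊇ FOLLOW(G) = {d}. Thus FOLLOW(J) = {d}.
For J ::= epsilon: FIRST(epsilon) = {epsilon}, so it goes in M[J, t] for t ∈ {}; since epsilon ∈ FIRST, also for every t ∈ FOLLOW(J) = {d}.
For J ::= c d c: FIRST(c d c) = {c}, so it goes in M[J, t] for t ∈ {c}.

J ::= epsilon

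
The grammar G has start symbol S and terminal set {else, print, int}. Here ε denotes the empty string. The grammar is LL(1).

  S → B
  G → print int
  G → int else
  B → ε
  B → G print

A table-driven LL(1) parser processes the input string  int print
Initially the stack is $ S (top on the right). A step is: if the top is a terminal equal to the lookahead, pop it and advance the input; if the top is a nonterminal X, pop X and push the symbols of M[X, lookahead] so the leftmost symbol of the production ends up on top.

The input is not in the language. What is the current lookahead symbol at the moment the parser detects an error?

step 1: stack=$ S  input=int print $  — expand S → B
step 2: stack=$ B  input=int print $  — expand B → G print
step 3: stack=$ print G  input=int print $  — expand G → int else
step 4: stack=$ print else int  input=int print $  — match int
step 5: stack=$ print else  input=print $  — error: top is terminal else but lookahead is print

print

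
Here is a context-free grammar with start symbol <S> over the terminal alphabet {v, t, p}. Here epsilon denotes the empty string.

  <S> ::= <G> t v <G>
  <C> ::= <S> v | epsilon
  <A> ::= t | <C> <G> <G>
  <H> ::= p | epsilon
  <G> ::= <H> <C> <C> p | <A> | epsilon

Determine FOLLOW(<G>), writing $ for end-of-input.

FIRST(<H>) = {epsilon, p}
FIRST(<S>) = {p, t}  (via <G> t v <G>)
FIRST(<C>) = {epsilon, p, t}  (via <S> v)
FIRST(<A>) = {epsilon, p, t}  (via <C> <G> <G>)
FIRST(<G>) = {epsilon, p, t}  (via <H> <C> <C> p, <A>)
FOLLOW(<S>) includes $ since <S> is the start symbol.
FOLLOW(<S>): in <C>::=<S> v, <S> is followed by v with FIRST {v}. Thus FOLLOW(<S>) = {$, v}.
FOLLOW(<H>): in <G>::=<H> <C> <C> p, <H> is followed by <C> <C> p with FIRST {p, t}. Thus FOLLOW(<H>) = {p, t}.
FOLLOW(<C>): in <A>::=<C> <G> <G>, <C> is followed by <G> <G> with FIRST {epsilon, p, t}; in <A>::=<C> <G> <G>, the suffix after <C> is nullable, so FOLLOW(<C>) ⊇ FOLLOW(<A>) = {$, p, t, v}; in <G>::=<H> <C> <C> p (occurrence 1), <C> is followed by <C> p with FIRST {p, t}; in <G>::=<H> <C> <C> p (occurrence 2), <C> is followed by p with FIRST {p}. Thus FOLLOW(<C>) = {$, p, t, v}.
FOLLOW(<A>): in <G>::=<A>, the suffix after <A> is empty, so FOLLOW(<A>) ⊇ FOLLOW(<G>) = {$, p, t, v}. Thus FOLLOW(<A>) = {$, p, t, v}.
FOLLOW(<G>): in <S>::=<G> t v <G> (occurrence 1), <G> is followed by t v <G> with FIRST {t}; in <S>::=<G> t v <G> (occurrence 2), the suffix after <G> is empty, so FOLLOW(<G>) ⊇ FOLLOW(<S>) = {$, v}; in <A>::=<C> <G> <G> (occurrence 1), <G> is followed by <G> with FIRST {epsilon, p, t}; in <A>::=<C> <G> <G> (occurrence 1), the suffix after <G> is nullable, so FOLLOW(<G>) ⊇ FOLLOW(<A>) = {$, p, t, v}; in <A>::=<C> <G> <G> (occurrence 2), the suffix after <G> is empty, so FOLLOW(<G>) ⊇ FOLLOW(<A>) = {$, p, t, v}. Thus FOLLOW(<G>) = {$, p, t, v}.

{$, p, t, v}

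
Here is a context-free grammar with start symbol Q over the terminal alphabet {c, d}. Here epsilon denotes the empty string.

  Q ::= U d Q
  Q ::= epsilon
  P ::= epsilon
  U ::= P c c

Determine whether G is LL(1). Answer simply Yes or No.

Yes

FIRST(Q) = {epsilon, c}
FIRST(P) = {epsilon}
FIRST(U) = {c}
FOLLOW(Q) = {$}
FOLLOW(P) = {c}
FOLLOW(U) = {d}
Each cell of M receives at most one production.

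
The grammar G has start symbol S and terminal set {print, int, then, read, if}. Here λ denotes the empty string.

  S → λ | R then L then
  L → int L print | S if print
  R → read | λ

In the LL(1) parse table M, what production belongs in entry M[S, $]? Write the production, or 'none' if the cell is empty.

S → λ

FIRST(R) = {λ, read}
FIRST(S) = {λ, read, then}  (via R then L then)
FIRST(L) = {if, int, read, then}  (via S if print)
FOLLOW(S) includes $ since S is the start symbol.
FOLLOW(S): in L→S if print, S is followed by if print with FIRST {if}. Thus FOLLOW(S) = {$, if}.
For S → λ: FIRST(λ) = {λ}, so it goes in M[S, t] for t ∈ {}; since λ ∈ FIRST, also for every t ∈ FOLLOW(S) = {$, if}.
For S → R then L then: FIRST(R then L then) = {read, then}, so it goes in M[S, t] for t ∈ {read, then}.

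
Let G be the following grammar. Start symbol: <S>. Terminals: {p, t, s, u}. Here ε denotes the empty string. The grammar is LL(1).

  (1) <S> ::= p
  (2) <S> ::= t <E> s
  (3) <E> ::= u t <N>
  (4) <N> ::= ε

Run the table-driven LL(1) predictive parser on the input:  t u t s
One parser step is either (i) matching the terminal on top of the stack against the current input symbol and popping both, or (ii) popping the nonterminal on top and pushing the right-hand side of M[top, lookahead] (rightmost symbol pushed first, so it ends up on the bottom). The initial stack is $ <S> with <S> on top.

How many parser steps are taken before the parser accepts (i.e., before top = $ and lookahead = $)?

step 1: stack=$ <S>  input=t u t s $  — expand <S> ::= t <E> s
step 2: stack=$ s <E> t  input=t u t s $  — match t
step 3: stack=$ s <E>  input=u t s $  — expand <E> ::= u t <N>
step 4: stack=$ s <N> t u  input=u t s $  — match u
step 5: stack=$ s <N> t  input=t s $  — match t
step 6: stack=$ s <N>  input=s $  — expand <N> ::= ε
step 7: stack=$ s  input=s $  — match s
Accept reached after 7 steps.

7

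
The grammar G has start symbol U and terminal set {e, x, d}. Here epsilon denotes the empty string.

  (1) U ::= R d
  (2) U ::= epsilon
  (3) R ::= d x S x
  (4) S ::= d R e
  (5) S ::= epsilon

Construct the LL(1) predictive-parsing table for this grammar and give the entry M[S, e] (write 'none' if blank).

FIRST(R) = {d}
FIRST(S) = {epsilon, d}
FIRST(U) = {epsilon, d}  (via R d)
FOLLOW(U) includes $ since U is the start symbol.
FOLLOW(S): in R::=d x S x, S is followed by x with FIRST {x}. Thus FOLLOW(S) = {x}.
For S ::= d R e: FIRST(d R e) = {d}, so it goes in M[S, t] for t ∈ {d}.
For S ::= epsilon: FIRST(epsilon) = {epsilon}, so it goes in M[S, t] for t ∈ {}; since epsilon ∈ FIRST, also for every t ∈ FOLLOW(S) = {x}.
None of these place a production in M[S, e].

none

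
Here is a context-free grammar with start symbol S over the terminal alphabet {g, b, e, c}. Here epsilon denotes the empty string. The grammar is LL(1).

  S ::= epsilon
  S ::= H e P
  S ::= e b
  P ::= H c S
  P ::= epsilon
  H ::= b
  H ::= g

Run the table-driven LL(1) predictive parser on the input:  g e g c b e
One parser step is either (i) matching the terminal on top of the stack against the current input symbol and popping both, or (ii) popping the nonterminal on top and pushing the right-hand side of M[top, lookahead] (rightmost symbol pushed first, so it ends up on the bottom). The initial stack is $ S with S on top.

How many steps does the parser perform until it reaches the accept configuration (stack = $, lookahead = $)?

step 1: stack=$ S  input=g e g c b e $  — expand S ::= H e P
step 2: stack=$ P e H  input=g e g c b e $  — expand H ::= g
step 3: stack=$ P e g  input=g e g c b e $  — match g
step 4: stack=$ P e  input=e g c b e $  — match e
step 5: stack=$ P  input=g c b e $  — expand P ::= H c S
step 6: stack=$ S c H  input=g c b e $  — expand H ::= g
step 7: stack=$ S c g  input=g c b e $  — match g
step 8: stack=$ S c  input=c b e $  — match c
step 9: stack=$ S  input=b e $  — expand S ::= H e P
step 10: stack=$ P e H  input=b e $  — expand H ::= b
step 11: stack=$ P e b  input=b e $  — match b
step 12: stack=$ P e  input=e $  — match e
step 13: stack=$ P  input=$  — expand P ::= epsilon
Accept reached after 13 steps.

13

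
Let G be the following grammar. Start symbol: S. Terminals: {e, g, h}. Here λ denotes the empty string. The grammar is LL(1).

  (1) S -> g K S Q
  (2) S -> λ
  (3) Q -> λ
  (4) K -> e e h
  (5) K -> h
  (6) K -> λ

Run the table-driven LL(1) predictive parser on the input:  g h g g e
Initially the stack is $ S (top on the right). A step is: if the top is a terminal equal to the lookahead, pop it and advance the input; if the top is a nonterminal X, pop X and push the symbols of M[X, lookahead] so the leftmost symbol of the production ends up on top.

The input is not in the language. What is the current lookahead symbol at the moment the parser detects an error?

step 1: stack=$ S  input=g h g g e $  — expand S -> g K S Q
step 2: stack=$ Q S K g  input=g h g g e $  — match g
step 3: stack=$ Q S K  input=h g g e $  — expand K -> h
step 4: stack=$ Q S h  input=h g g e $  — match h
step 5: stack=$ Q S  input=g g e $  — expand S -> g K S Q
step 6: stack=$ Q Q S K g  input=g g e $  — match g
step 7: stack=$ Q Q S K  input=g e $  — expand K -> λ
step 8: stack=$ Q Q S  input=g e $  — expand S -> g K S Q
step 9: stack=$ Q Q Q S K g  input=g e $  — match g
step 10: stack=$ Q Q Q S K  input=e $  — expand K -> e e h
step 11: stack=$ Q Q Q S h e e  input=e $  — match e
step 12: stack=$ Q Q Q S h e  input=$  — error: top is terminal e but lookahead is $

$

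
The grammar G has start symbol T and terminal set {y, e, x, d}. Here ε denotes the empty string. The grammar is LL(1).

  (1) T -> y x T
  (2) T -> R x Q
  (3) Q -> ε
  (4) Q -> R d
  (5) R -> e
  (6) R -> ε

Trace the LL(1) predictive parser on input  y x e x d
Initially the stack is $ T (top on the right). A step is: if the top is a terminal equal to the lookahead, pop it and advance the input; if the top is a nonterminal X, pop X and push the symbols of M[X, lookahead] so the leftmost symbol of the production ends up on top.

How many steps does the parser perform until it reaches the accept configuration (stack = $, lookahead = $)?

10

      Stack    Input        Action
   1  $ T      y x e x d $  expand T -> y x T
   2  $ T x y  y x e x d $  match y
   3  $ T x    x e x d $    match x
   4  $ T      e x d $      expand T -> R x Q
   5  $ Q x R  e x d $      expand R -> e
   6  $ Q x e  e x d $      match e
   7  $ Q x    x d $        match x
   8  $ Q      d $          expand Q -> R d
   9  $ d R    d $          expand R -> ε
  10  $ d      d $          match d
Accept reached after 10 steps.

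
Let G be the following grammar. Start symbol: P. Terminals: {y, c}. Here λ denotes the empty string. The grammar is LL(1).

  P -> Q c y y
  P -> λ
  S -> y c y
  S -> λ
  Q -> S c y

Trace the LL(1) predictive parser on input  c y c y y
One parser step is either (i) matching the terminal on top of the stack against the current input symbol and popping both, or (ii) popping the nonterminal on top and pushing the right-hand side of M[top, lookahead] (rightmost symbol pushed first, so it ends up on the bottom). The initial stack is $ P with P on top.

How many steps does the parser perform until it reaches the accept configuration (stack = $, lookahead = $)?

step 1: stack=$ P  input=c y c y y $  — expand P -> Q c y y
step 2: stack=$ y y c Q  input=c y c y y $  — expand Q -> S c y
step 3: stack=$ y y c y c S  input=c y c y y $  — expand S -> λ
step 4: stack=$ y y c y c  input=c y c y y $  — match c
step 5: stack=$ y y c y  input=y c y y $  — match y
step 6: stack=$ y y c  input=c y y $  — match c
step 7: stack=$ y y  input=y y $  — match y
step 8: stack=$ y  input=y $  — match y
Accept reached after 8 steps.

8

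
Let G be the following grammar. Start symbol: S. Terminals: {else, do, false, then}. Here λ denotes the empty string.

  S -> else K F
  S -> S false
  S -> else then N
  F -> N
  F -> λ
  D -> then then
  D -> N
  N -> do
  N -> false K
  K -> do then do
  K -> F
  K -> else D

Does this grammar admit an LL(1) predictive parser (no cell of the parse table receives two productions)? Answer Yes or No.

FIRST(S) = {else}
FIRST(F) = {λ, do, false}
FIRST(D) = {do, false, then}
FIRST(N) = {do, false}
FIRST(K) = {λ, do, else, false}
FOLLOW(S) = {$, false}
FOLLOW(F) = {$, do, false}
FOLLOW(D) = {$, do, false}
FOLLOW(N) = {$, do, false}
FOLLOW(K) = {$, do, false}
Cell M[F, do] receives both F -> N and F -> λ — the grammar is not LL(1).

No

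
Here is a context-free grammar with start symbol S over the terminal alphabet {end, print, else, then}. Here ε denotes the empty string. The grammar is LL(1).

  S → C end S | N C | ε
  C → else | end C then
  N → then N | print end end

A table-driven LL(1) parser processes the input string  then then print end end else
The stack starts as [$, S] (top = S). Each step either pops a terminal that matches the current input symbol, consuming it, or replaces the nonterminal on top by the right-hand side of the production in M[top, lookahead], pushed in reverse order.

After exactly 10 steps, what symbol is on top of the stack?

      Stack              Input                           Action
   1  $ S                then then print end end else $  expand S → N C
   2  $ C N              then then print end end else $  expand N → then N
   3  $ C N then         then then print end end else $  match then
   4  $ C N              then print end end else $       expand N → then N
   5  $ C N then         then print end end else $       match then
   6  $ C N              print end end else $            expand N → print end end
   7  $ C end end print  print end end else $            match print
   8  $ C end end        end end else $                  match end
   9  $ C end            end else $                      match end
  10  $ C                else $                          expand C → else
Stack after step 10: $ else (top = else).

else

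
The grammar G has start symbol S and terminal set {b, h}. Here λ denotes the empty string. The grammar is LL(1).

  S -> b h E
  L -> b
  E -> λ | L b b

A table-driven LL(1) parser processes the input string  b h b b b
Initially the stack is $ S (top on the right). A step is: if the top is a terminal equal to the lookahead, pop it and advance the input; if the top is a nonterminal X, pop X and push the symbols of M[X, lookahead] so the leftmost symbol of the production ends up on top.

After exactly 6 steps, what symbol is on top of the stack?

step 1: stack=$ S  input=b h b b b $  — expand S -> b h E
step 2: stack=$ E h b  input=b h b b b $  — match b
step 3: stack=$ E h  input=h b b b $  — match h
step 4: stack=$ E  input=b b b $  — expand E -> L b b
step 5: stack=$ b b L  input=b b b $  — expand L -> b
step 6: stack=$ b b b  input=b b b $  — match b
Stack after step 6: $ b b (top = b).

b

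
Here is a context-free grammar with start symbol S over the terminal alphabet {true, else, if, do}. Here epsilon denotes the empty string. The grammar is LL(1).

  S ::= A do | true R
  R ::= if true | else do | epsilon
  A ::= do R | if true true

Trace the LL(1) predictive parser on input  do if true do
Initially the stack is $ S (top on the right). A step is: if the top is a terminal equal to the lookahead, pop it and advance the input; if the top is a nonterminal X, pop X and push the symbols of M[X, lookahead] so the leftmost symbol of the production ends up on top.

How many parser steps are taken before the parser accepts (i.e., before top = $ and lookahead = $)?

step 1: stack=$ S  input=do if true do $  — expand S ::= A do
step 2: stack=$ do A  input=do if true do $  — expand A ::= do R
step 3: stack=$ do R do  input=do if true do $  — match do
step 4: stack=$ do R  input=if true do $  — expand R ::= if true
step 5: stack=$ do true if  input=if true do $  — match if
step 6: stack=$ do true  input=true do $  — match true
step 7: stack=$ do  input=do $  — match do
Accept reached after 7 steps.

7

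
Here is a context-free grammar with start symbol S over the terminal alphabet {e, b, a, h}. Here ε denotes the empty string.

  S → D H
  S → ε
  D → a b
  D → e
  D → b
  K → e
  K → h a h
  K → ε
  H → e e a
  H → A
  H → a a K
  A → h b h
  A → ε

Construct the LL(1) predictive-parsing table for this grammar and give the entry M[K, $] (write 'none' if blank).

FIRST(D): from D→a b we get {a}; from D→e we get {e}; from D→b we get {b}. So FIRST(D) = {a, b, e}.
FIRST(K): from K→e we get {e}; from K→h a h we get {h}; from K→ε we get {ε}. So FIRST(K) = {ε, e, h}.
FIRST(A): from A→h b h we get {h}; from A→ε we get {ε}. So FIRST(A) = {ε, h}.
FIRST(S): from S→D H we get {a, b, e}; from S→ε we get {ε}. So FIRST(S) = {ε, a, b, e}.
FIRST(H): from H→e e a we get {e}; from H→A we get {ε, h}; from H→a a K we get {a}. So FIRST(H) = {ε, a, e, h}.
FOLLOW(S) includes $ since S is the start symbol.
FOLLOW(H): in S→D H, the suffix after H is empty, so FOLLOW(H) ⊇ FOLLOW(S) = {$}. Thus FOLLOW(H) = {$}.
FOLLOW(K): in H→a a K, the suffix after K is empty, so FOLLOW(K) ⊇ FOLLOW(H) = {$}. Thus FOLLOW(K) = {$}.
For K → e: FIRST(e) = {e}, so it goes in M[K, t] for t ∈ {e}.
For K → h a h: FIRST(h a h) = {h}, so it goes in M[K, t] for t ∈ {h}.
For K → ε: FIRST(ε) = {ε}, so it goes in M[K, t] for t ∈ {}; since ε ∈ FIRST, also for every t ∈ FOLLOW(K) = {$}.

K → ε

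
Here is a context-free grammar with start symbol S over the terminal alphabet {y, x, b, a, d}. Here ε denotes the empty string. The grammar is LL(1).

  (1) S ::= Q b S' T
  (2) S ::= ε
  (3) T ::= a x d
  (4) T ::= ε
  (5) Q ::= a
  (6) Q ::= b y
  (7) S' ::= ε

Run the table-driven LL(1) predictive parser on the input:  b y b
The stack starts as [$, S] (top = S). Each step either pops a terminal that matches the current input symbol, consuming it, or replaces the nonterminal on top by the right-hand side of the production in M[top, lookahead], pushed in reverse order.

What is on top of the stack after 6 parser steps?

     Stack         Input    Action
  1  $ S           b y b $  expand S ::= Q b S' T
  2  $ T S' b Q    b y b $  expand Q ::= b y
  3  $ T S' b y b  b y b $  match b
  4  $ T S' b y    y b $    match y
  5  $ T S' b      b $      match b
  6  $ T S'        $        expand S' ::= ε
Stack after step 6: $ T (top = T).

T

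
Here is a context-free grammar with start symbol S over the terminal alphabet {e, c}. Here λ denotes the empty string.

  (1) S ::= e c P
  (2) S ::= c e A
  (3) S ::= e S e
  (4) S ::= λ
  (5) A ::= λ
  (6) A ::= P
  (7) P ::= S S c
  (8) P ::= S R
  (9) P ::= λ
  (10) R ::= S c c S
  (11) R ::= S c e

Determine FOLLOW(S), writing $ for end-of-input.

{$, c, e}

FIRST(S): from S::=e c P we get {e}; from S::=c e A we get {c}; from S::=e S e we get {e}; from S::=λ we get {λ}. So FIRST(S) = {λ, c, e}.
FIRST(R): from R::=S c c S we get {c, e}; from R::=S c e we get {c, e}. So FIRST(R) = {c, e}.
FIRST(P): from P::=S S c we get {c, e}; from P::=S R we get {c, e}; from P::=λ we get {λ}. So FIRST(P) = {λ, c, e}.
FIRST(A): from A::=λ we get {λ}; from A::=P we get {λ, c, e}. So FIRST(A) = {λ, c, e}.
FOLLOW(S) includes $ since S is the start symbol.
FOLLOW(S): in S::=e S e, S is followed by e with FIRST {e}; in P::=S S c (occurrence 1), S is followed by S c with FIRST {c, e}; in P::=S S c (occurrence 2), S is followed by c with FIRST {c}; in P::=S R, S is followed by R with FIRST {c, e}; in R::=S c c S (occurrence 1), S is followed by c c S with FIRST {c}; in R::=S c c S (occurrence 2), the suffix after S is empty, so FOLLOW(S) ⊇ FOLLOW(R) = {$, c, e}; in R::=S c e, S is followed by c e with FIRST {c}. Thus FOLLOW(S) = {$, c, e}.
FOLLOW(A): in S::=c e A, the suffix after A is empty, so FOLLOW(A) ⊇ FOLLOW(S) = {$, c, e}. Thus FOLLOW(A) = {$, c, e}.
FOLLOW(P): in S::=e c P, the suffix after P is empty, so FOLLOW(P) ⊇ FOLLOW(S) = {$, c, e}; in A::=P, the suffix after P is empty, so FOLLOW(P) ⊇ FOLLOW(A) = {$, c, e}. Thus FOLLOW(P) = {$, c, e}.
FOLLOW(R): in P::=S R, the suffix after R is empty, so FOLLOW(R) ⊇ FOLLOW(P) = {$, c, e}. Thus FOLLOW(R) = {$, c, e}.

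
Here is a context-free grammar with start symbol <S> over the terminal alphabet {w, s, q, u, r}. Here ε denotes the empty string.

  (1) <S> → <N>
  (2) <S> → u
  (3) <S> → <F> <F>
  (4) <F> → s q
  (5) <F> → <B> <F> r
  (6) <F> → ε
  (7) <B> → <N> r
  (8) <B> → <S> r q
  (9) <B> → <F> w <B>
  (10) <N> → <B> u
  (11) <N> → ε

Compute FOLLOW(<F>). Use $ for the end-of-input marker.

{$, r, s, u, w}

FIRST(<S>) = {ε, r, s, u, w}  (via <N>, <F> <F>)
FIRST(<F>) = {ε, r, s, u, w}  (via <B> <F> r)
FIRST(<B>) = {r, s, u, w}  (via <N> r, <S> r q, <F> w <B>)
FIRST(<N>) = {ε, r, s, u, w}  (via <B> u)
FOLLOW(<S>) includes $ since <S> is the start symbol.
FOLLOW(<S>): in <B>→<S> r q, <S> is followed by r q with FIRST {r}. Thus FOLLOW(<S>) = {$, r}.
FOLLOW(<F>): in <S>→<F> <F> (occurrence 1), <F> is followed by <F> with FIRST {ε, r, s, u, w}; in <S>→<F> <F> (occurrence 1), the suffix after <F> is nullable, so FOLLOW(<F>) ⊇ FOLLOW(<S>) = {$, r}; in <S>→<F> <F> (occurrence 2), the suffix after <F> is empty, so FOLLOW(<F>) ⊇ FOLLOW(<S>) = {$, r}; in <F>→<B> <F> r, <F> is followed by r with FIRST {r}; in <B>→<F> w <B>, <F> is followed by w <B> with FIRST {w}. Thus FOLLOW(<F>) = {$, r, s, u, w}.
FOLLOW(<B>): in <F>→<B> <F> r, <B> is followed by <F> r with FIRST {r, s, u, w}; in <B>→<F> w <B>, the suffix after <B> is empty (adds nothing new); in <N>→<B> u, <B> is followed by u with FIRST {u}. Thus FOLLOW(<B>) = {r, s, u, w}.
FOLLOW(<N>): in <S>→<N>, the suffix after <N> is empty, so FOLLOW(<N>) ⊇ FOLLOW(<S>) = {$, r}; in <B>→<N> r, <N> is followed by r with FIRST {r}. Thus FOLLOW(<N>) = {$, r}.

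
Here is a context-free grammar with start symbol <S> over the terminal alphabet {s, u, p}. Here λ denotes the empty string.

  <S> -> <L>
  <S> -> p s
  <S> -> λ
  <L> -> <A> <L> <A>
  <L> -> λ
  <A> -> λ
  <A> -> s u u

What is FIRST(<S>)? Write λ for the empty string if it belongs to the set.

{λ, p, s}

FIRST(<A>) = {λ, s}
FIRST(<L>) = {λ, s}  (via <A> <L> <A>)
FIRST(<S>) = {λ, p, s}  (via <L>)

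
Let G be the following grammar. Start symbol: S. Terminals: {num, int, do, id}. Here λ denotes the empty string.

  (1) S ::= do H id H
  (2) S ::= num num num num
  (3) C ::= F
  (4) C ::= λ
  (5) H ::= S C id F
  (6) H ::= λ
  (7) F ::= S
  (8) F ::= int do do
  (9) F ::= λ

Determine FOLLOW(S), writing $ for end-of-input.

{$, do, id, int, num}

FIRST(S): from S::=do H id H we get {do}; from S::=num num num num we get {num}. So FIRST(S) = {do, num}.
FIRST(H): from H::=S C id F we get {do, num}; from H::=λ we get {λ}. So FIRST(H) = {λ, do, num}.
FIRST(F): from F::=S we get {do, num}; from F::=int do do we get {int}; from F::=λ we get {λ}. So FIRST(F) = {λ, do, int, num}.
FIRST(C): from C::=F we get {λ, do, int, num}; from C::=λ we get {λ}. So FIRST(C) = {λ, do, int, num}.
FOLLOW(S) includes $ since S is the start symbol.
FOLLOW(C): in H::=S C id F, C is followed by id F with FIRST {id}. Thus FOLLOW(C) = {id}.
FOLLOW(S): in H::=S C id F, S is followed by C id F with FIRST {do, id, int, num}; in F::=S, the suffix after S is empty, so FOLLOW(S) ⊇ FOLLOW(F) = {$, do, id, int, num}. Thus FOLLOW(S) = {$, do, id, int, num}.
FOLLOW(H): in S::=do H id H (occurrence 1), H is followed by id H with FIRST {id}; in S::=do H id H (occurrence 2), the suffix after H is empty, so FOLLOW(H) ⊇ FOLLOW(S) = {$, do, id, int, num}. Thus FOLLOW(H) = {$, do, id, int, num}.
FOLLOW(F): in C::=F, the suffix after F is empty, so FOLLOW(F) ⊇ FOLLOW(C) = {id}; in H::=S C id F, the suffix after F is empty, so FOLLOW(F) ⊇ FOLLOW(H) = {$, do, id, int, num}. Thus FOLLOW(F) = {$, do, id, int, num}.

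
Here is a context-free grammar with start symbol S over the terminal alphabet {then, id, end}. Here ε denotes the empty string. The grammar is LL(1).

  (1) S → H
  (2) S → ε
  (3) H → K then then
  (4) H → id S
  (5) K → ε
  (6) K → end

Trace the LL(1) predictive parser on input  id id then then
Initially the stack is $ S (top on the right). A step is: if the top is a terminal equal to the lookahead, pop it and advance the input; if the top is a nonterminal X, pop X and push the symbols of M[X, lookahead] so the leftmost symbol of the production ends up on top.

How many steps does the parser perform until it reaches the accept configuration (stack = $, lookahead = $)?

      Stack          Input              Action
   1  $ S            id id then then $  expand S → H
   2  $ H            id id then then $  expand H → id S
   3  $ S id         id id then then $  match id
   4  $ S            id then then $     expand S → H
   5  $ H            id then then $     expand H → id S
   6  $ S id         id then then $     match id
   7  $ S            then then $        expand S → H
   8  $ H            then then $        expand H → K then then
   9  $ then then K  then then $        expand K → ε
  10  $ then then    then then $        match then
  11  $ then         then $             match then
Accept reached after 11 steps.

11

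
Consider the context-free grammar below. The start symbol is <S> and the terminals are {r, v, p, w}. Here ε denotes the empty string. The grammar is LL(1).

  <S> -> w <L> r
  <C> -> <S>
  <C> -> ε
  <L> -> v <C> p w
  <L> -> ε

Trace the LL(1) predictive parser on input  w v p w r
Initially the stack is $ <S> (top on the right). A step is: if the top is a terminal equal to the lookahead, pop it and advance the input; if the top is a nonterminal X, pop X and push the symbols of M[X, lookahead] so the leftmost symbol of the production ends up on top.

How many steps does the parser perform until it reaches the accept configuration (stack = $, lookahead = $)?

8

step 1: stack=$ <S>  input=w v p w r $  — expand <S> -> w <L> r
step 2: stack=$ r <L> w  input=w v p w r $  — match w
step 3: stack=$ r <L>  input=v p w r $  — expand <L> -> v <C> p w
step 4: stack=$ r w p <C> v  input=v p w r $  — match v
step 5: stack=$ r w p <C>  input=p w r $  — expand <C> -> ε
step 6: stack=$ r w p  input=p w r $  — match p
step 7: stack=$ r w  input=w r $  — match w
step 8: stack=$ r  input=r $  — match r
Accept reached after 8 steps.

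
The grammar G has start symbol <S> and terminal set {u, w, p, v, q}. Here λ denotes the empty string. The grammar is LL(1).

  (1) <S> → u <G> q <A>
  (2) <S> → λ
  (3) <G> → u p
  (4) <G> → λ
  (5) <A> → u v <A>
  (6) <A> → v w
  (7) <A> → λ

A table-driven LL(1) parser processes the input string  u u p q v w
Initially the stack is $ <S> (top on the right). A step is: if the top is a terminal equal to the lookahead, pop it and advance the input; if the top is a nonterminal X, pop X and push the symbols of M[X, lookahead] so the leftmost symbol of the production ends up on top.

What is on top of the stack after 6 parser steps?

<A>

step 1: stack=$ <S>  input=u u p q v w $  — expand <S> → u <G> q <A>
step 2: stack=$ <A> q <G> u  input=u u p q v w $  — match u
step 3: stack=$ <A> q <G>  input=u p q v w $  — expand <G> → u p
step 4: stack=$ <A> q p u  input=u p q v w $  — match u
step 5: stack=$ <A> q p  input=p q v w $  — match p
step 6: stack=$ <A> q  input=q v w $  — match q
Stack after step 6: $ <A> (top = <A>).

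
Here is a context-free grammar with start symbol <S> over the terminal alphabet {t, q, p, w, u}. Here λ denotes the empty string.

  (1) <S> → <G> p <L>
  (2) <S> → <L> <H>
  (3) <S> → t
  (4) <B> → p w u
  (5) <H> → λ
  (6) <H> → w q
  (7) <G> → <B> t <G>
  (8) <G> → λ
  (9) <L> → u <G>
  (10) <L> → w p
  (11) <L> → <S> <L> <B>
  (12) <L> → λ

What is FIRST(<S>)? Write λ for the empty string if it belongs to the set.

{λ, p, t, u, w}

FIRST(<B>): from <B>→p w u we get {p}. So FIRST(<B>) = {p}.
FIRST(<H>): from <H>→λ we get {λ}; from <H>→w q we get {w}. So FIRST(<H>) = {λ, w}.
FIRST(<G>): from <G>→<B> t <G> we get {p}; from <G>→λ we get {λ}. So FIRST(<G>) = {λ, p}.
FIRST(<S>): from <S>→<G> p <L> we get {p}; from <S>→<L> <H> we get {λ, p, t, u, w}; from <S>→t we get {t}. So FIRST(<S>) = {λ, p, t, u, w}.
FIRST(<L>): from <L>→u <G> we get {u}; from <L>→w p we get {w}; from <L>→<S> <L> <B> we get {p, t, u, w}; from <L>→λ we get {λ}. So FIRST(<L>) = {λ, p, t, u, w}.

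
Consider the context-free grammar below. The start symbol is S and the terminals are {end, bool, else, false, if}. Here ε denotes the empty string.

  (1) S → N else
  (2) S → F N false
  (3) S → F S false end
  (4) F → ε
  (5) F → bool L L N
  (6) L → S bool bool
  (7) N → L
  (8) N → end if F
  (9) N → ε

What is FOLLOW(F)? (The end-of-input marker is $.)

{bool, else, end, false}

FIRST(F): from F→ε we get {ε}; from F→bool L L N we get {bool}. So FIRST(F) = {ε, bool}.
FIRST(S): from S→N else we get {bool, else, end, false}; from S→F N false we get {bool, else, end, false}; from S→F S false end we get {bool, else, end, false}. So FIRST(S) = {bool, else, end, false}.
FIRST(L): from L→S bool bool we get {bool, else, end, false}. So FIRST(L) = {bool, else, end, false}.
FIRST(N): from N→L we get {bool, else, end, false}; from N→end if F we get {end}; from N→ε we get {ε}. So FIRST(N) = {ε, bool, else, end, false}.
FOLLOW(S) includes $ since S is the start symbol.
FOLLOW(S): in S→F S false end, S is followed by false end with FIRST {false}; in L→S bool bool, S is followed by bool bool with FIRST {bool}. Thus FOLLOW(S) = {$, bool, false}.
FOLLOW(F): in S→F N false, F is followed by N false with FIRST {bool, else, end, false}; in S→F S false end, F is followed by S false end with FIRST {bool, else, end, false}; in N→end if F, the suffix after F is empty, so FOLLOW(F) ⊇ FOLLOW(N) = {bool, else, end, false}. Thus FOLLOW(F) = {bool, else, end, false}.
FOLLOW(N): in S→N else, N is followed by else with FIRST {else}; in S→F N false, N is followed by false with FIRST {false}; in F→bool L L N, the suffix after N is empty, so FOLLOW(N) ⊇ FOLLOW(F) = {bool, else, end, false}. Thus FOLLOW(N) = {bool, else, end, false}.
FOLLOW(L): in F→bool L L N (occurrence 1), L is followed by L N with FIRST {bool, else, end, false}; in F→bool L L N (occurrence 2), L is followed by N with FIRST {ε, bool, else, end, false}; in F→bool L L N (occurrence 2), the suffix after L is nullable, so FOLLOW(L) ⊇ FOLLOW(F) = {bool, else, end, false}; in N→L, the suffix after L is empty, so FOLLOW(L) ⊇ FOLLOW(N) = {bool, else, end, false}. Thus FOLLOW(L) = {bool, else, end, false}.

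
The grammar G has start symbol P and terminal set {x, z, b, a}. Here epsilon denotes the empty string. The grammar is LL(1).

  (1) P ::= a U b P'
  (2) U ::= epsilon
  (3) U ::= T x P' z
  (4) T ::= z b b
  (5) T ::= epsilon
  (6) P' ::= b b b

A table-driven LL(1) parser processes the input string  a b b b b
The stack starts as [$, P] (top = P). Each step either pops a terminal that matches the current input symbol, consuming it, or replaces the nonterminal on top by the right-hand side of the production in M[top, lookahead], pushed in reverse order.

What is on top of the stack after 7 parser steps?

step 1: stack=$ P  input=a b b b b $  — expand P ::= a U b P'
step 2: stack=$ P' b U a  input=a b b b b $  — match a
step 3: stack=$ P' b U  input=b b b b $  — expand U ::= epsilon
step 4: stack=$ P' b  input=b b b b $  — match b
step 5: stack=$ P'  input=b b b $  — expand P' ::= b b b
step 6: stack=$ b b b  input=b b b $  — match b
step 7: stack=$ b b  input=b b $  — match b
Stack after step 7: $ b (top = b).

b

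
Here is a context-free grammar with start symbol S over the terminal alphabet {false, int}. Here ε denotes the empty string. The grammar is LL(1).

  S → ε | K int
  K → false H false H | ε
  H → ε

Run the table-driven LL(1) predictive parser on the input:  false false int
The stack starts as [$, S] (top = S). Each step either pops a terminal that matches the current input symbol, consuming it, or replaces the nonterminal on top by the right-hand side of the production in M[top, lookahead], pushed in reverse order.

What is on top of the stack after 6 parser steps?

step 1: stack=$ S  input=false false int $  — expand S → K int
step 2: stack=$ int K  input=false false int $  — expand K → false H false H
step 3: stack=$ int H false H false  input=false false int $  — match false
step 4: stack=$ int H false H  input=false int $  — expand H → ε
step 5: stack=$ int H false  input=false int $  — match false
step 6: stack=$ int H  input=int $  — expand H → ε
Stack after step 6: $ int (top = int).

int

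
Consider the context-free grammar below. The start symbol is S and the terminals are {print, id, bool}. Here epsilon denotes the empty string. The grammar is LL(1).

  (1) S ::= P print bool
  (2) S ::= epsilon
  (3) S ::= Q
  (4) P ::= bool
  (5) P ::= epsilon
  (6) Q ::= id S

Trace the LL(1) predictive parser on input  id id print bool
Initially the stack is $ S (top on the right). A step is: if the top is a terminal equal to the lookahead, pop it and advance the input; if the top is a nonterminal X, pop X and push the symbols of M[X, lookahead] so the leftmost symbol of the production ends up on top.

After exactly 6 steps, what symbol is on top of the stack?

step 1: stack=$ S  input=id id print bool $  — expand S ::= Q
step 2: stack=$ Q  input=id id print bool $  — expand Q ::= id S
step 3: stack=$ S id  input=id id print bool $  — match id
step 4: stack=$ S  input=id print bool $  — expand S ::= Q
step 5: stack=$ Q  input=id print bool $  — expand Q ::= id S
step 6: stack=$ S id  input=id print bool $  — match id
Stack after step 6: $ S (top = S).

S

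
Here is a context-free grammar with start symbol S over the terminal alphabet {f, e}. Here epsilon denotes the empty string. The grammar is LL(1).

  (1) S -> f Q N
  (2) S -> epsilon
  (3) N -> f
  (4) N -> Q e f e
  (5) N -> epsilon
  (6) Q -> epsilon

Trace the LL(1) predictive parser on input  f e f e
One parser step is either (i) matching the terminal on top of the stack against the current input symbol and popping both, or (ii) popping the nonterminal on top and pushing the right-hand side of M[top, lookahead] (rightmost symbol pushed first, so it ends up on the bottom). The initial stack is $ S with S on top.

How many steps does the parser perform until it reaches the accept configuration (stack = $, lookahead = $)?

8

step 1: stack=$ S  input=f e f e $  — expand S -> f Q N
step 2: stack=$ N Q f  input=f e f e $  — match f
step 3: stack=$ N Q  input=e f e $  — expand Q -> epsilon
step 4: stack=$ N  input=e f e $  — expand N -> Q e f e
step 5: stack=$ e f e Q  input=e f e $  — expand Q -> epsilon
step 6: stack=$ e f e  input=e f e $  — match e
step 7: stack=$ e f  input=f e $  — match f
step 8: stack=$ e  input=e $  — match e
Accept reached after 8 steps.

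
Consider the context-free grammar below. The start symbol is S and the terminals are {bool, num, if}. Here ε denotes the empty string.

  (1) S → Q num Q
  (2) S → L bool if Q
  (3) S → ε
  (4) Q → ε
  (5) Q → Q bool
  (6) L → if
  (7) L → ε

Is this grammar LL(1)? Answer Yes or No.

FIRST(S) = {ε, bool, if, num}
FIRST(Q) = {ε, bool}
FIRST(L) = {ε, if}
FOLLOW(S) = {$}
FOLLOW(Q) = {$, bool, num}
FOLLOW(L) = {bool}
Cell M[Q, bool] receives both Q → ε and Q → Q bool — the grammar is not LL(1).

No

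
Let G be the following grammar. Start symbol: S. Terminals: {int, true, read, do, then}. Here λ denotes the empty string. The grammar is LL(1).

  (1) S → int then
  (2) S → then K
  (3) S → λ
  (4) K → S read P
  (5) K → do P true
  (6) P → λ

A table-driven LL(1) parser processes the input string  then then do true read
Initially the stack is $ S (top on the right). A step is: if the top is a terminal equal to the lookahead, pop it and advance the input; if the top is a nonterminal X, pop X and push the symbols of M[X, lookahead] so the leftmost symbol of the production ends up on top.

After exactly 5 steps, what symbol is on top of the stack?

K

     Stack            Input                     Action
  1  $ S              then then do true read $  expand S → then K
  2  $ K then         then then do true read $  match then
  3  $ K              then do true read $       expand K → S read P
  4  $ P read S       then do true read $       expand S → then K
  5  $ P read K then  then do true read $       match then
Stack after step 5: $ P read K (top = K).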